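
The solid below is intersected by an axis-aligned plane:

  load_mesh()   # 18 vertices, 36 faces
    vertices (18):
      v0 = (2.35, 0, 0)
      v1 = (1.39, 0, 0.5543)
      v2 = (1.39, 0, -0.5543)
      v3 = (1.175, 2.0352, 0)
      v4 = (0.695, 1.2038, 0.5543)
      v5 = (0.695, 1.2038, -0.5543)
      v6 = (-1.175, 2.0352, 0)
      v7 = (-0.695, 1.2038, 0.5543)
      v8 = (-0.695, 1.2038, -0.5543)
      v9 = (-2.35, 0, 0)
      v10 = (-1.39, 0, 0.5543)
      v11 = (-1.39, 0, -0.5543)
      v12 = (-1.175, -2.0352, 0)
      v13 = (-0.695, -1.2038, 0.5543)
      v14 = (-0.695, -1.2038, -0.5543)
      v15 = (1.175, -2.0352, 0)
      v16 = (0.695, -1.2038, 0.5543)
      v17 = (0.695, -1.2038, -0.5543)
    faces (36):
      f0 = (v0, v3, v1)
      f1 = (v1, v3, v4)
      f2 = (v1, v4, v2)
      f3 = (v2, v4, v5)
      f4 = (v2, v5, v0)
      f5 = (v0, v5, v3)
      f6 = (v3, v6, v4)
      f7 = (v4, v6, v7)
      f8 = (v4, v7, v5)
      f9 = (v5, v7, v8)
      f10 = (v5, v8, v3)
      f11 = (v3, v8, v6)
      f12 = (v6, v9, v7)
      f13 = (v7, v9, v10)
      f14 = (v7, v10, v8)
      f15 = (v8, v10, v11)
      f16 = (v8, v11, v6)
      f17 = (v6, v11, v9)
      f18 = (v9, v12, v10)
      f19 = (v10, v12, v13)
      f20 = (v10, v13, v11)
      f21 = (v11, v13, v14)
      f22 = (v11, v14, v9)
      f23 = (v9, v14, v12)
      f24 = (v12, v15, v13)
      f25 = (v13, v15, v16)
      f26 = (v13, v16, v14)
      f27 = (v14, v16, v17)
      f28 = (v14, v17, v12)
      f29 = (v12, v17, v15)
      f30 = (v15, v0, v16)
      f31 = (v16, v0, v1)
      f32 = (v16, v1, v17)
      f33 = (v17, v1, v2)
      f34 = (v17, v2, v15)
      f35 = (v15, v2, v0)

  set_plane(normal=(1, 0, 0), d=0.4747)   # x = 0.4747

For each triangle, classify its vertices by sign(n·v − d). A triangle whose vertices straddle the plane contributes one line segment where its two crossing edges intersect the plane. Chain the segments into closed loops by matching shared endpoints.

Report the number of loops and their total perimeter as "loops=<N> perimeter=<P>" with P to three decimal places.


loops=2 perimeter=6.214

Straddling triangles (12 of 36):
  (v3,v6,v4) [+-+] → (0.4747, 2.0352, 0)–(0.4747, 1.30175, 0.488999)  len=0.8815
  (v4,v6,v7) [+--] → (0.4747, 1.30175, 0.488999)–(0.4747, 1.2038, 0.5543)  len=0.1177
  (v4,v7,v5) [+-+] → (0.4747, 1.2038, 0.5543)–(0.4747, 1.2038, -0.378599)  len=0.9329
  (v5,v7,v8) [+--] → (0.4747, 1.2038, -0.378599)–(0.4747, 1.2038, -0.5543)  len=0.1757
  (v5,v8,v3) [+-+] → (0.4747, 1.2038, -0.5543)–(0.4747, 1.72385, -0.207581)  len=0.6250
  (v3,v8,v6) [+--] → (0.4747, 1.72385, -0.207581)–(0.4747, 2.0352, 0)  len=0.3742
  (v12,v15,v13) [-+-] → (0.4747, -2.0352, 0)–(0.4747, -1.72385, 0.207581)  len=0.3742
  (v13,v15,v16) [-++] → (0.4747, -1.72385, 0.207581)–(0.4747, -1.2038, 0.5543)  len=0.6250
  (v13,v16,v14) [-+-] → (0.4747, -1.2038, 0.5543)–(0.4747, -1.2038, 0.378599)  len=0.1757
  (v14,v16,v17) [-++] → (0.4747, -1.2038, 0.378599)–(0.4747, -1.2038, -0.5543)  len=0.9329
  (v14,v17,v12) [-+-] → (0.4747, -1.2038, -0.5543)–(0.4747, -1.30175, -0.488999)  len=0.1177
  (v12,v17,v15) [-++] → (0.4747, -1.30175, -0.488999)–(0.4747, -2.0352, 0)  len=0.8815

Chained into 2 loop(s):
  loop 1: 6 segments, perimeter = 3.1071
  loop 2: 6 segments, perimeter = 3.1071
Total perimeter = 6.214


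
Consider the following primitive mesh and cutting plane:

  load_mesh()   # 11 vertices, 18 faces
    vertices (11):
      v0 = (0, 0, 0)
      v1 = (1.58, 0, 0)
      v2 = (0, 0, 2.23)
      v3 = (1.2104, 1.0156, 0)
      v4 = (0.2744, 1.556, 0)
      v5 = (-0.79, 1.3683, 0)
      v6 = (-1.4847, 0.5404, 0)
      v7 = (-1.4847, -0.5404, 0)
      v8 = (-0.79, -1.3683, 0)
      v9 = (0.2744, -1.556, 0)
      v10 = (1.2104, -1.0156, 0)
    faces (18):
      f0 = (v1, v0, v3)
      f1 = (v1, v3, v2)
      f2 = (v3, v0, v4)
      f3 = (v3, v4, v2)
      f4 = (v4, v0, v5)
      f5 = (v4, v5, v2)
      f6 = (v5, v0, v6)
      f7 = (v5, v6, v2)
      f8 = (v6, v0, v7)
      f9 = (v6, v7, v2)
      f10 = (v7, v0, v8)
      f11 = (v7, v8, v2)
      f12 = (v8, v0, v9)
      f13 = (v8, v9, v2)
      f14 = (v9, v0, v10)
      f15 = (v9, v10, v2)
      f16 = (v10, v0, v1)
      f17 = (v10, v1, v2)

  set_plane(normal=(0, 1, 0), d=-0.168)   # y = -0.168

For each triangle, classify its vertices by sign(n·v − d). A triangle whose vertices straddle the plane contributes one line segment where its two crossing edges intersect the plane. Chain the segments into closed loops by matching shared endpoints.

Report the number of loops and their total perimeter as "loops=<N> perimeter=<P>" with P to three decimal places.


Straddling triangles (10 of 18):
  (v6,v0,v7) [++-] → (-0.461565, -0.168, 0)–(-1.4847, -0.168, 0)  len=1.0231
  (v6,v7,v2) [+-+] → (-1.4847, -0.168, 0)–(-0.461565, -0.168, 1.53674)  len=1.8462
  (v7,v0,v8) [-+-] → (-0.461565, -0.168, 0)–(-0.0969963, -0.168, 0)  len=0.3646
  (v7,v8,v2) [--+] → (-0.0969963, -0.168, 1.9562)–(-0.461565, -0.168, 1.53674)  len=0.5558
  (v8,v0,v9) [-+-] → (-0.0969963, -0.168, 0)–(0.0296267, -0.168, 0)  len=0.1266
  (v8,v9,v2) [--+] → (0.0296267, -0.168, 1.98923)–(-0.0969963, -0.168, 1.9562)  len=0.1309
  (v9,v0,v10) [-+-] → (0.0296267, -0.168, 0)–(0.200224, -0.168, 0)  len=0.1706
  (v9,v10,v2) [--+] → (0.200224, -0.168, 1.86111)–(0.0296267, -0.168, 1.98923)  len=0.2133
  (v10,v0,v1) [-++] → (0.200224, -0.168, 0)–(1.51886, -0.168, 0)  len=1.3186
  (v10,v1,v2) [-++] → (1.51886, -0.168, 0)–(0.200224, -0.168, 1.86111)  len=2.2809

Chained into 1 loop(s):
  loop 1: 10 segments, perimeter = 8.0306
Total perimeter = 8.031

loops=1 perimeter=8.031


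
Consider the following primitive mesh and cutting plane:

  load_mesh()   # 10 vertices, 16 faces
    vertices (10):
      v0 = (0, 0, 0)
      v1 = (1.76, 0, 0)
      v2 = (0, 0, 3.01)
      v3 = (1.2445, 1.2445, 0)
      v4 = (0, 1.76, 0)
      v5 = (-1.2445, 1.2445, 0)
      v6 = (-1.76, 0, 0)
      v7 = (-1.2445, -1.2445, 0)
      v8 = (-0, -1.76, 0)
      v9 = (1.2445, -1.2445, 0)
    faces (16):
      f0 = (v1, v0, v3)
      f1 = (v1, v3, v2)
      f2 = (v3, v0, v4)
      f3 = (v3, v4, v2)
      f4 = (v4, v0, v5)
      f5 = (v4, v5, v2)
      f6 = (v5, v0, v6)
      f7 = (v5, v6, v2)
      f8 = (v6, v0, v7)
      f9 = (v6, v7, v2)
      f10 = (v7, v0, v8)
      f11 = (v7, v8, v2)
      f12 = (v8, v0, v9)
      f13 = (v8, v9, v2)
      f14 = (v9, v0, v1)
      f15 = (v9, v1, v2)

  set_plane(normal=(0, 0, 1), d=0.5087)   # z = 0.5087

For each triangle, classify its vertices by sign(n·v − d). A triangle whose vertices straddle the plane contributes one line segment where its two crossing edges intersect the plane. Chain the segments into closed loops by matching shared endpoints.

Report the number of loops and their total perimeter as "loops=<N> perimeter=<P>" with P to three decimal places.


Straddling triangles (8 of 16):
  (v1,v3,v2) [--+] → (1.03418, 1.03418, 0.5087)–(1.46255, 0, 0.5087)  len=1.1194
  (v3,v4,v2) [--+] → (0, 1.46255, 0.5087)–(1.03418, 1.03418, 0.5087)  len=1.1194
  (v4,v5,v2) [--+] → (-1.03418, 1.03418, 0.5087)–(0, 1.46255, 0.5087)  len=1.1194
  (v5,v6,v2) [--+] → (-1.46255, 0, 0.5087)–(-1.03418, 1.03418, 0.5087)  len=1.1194
  (v6,v7,v2) [--+] → (-1.03418, -1.03418, 0.5087)–(-1.46255, 0, 0.5087)  len=1.1194
  (v7,v8,v2) [--+] → (0, -1.46255, 0.5087)–(-1.03418, -1.03418, 0.5087)  len=1.1194
  (v8,v9,v2) [--+] → (1.03418, -1.03418, 0.5087)–(0, -1.46255, 0.5087)  len=1.1194
  (v9,v1,v2) [--+] → (1.46255, 0, 0.5087)–(1.03418, -1.03418, 0.5087)  len=1.1194

Chained into 1 loop(s):
  loop 1: 8 segments, perimeter = 8.9551
Total perimeter = 8.955

loops=1 perimeter=8.955


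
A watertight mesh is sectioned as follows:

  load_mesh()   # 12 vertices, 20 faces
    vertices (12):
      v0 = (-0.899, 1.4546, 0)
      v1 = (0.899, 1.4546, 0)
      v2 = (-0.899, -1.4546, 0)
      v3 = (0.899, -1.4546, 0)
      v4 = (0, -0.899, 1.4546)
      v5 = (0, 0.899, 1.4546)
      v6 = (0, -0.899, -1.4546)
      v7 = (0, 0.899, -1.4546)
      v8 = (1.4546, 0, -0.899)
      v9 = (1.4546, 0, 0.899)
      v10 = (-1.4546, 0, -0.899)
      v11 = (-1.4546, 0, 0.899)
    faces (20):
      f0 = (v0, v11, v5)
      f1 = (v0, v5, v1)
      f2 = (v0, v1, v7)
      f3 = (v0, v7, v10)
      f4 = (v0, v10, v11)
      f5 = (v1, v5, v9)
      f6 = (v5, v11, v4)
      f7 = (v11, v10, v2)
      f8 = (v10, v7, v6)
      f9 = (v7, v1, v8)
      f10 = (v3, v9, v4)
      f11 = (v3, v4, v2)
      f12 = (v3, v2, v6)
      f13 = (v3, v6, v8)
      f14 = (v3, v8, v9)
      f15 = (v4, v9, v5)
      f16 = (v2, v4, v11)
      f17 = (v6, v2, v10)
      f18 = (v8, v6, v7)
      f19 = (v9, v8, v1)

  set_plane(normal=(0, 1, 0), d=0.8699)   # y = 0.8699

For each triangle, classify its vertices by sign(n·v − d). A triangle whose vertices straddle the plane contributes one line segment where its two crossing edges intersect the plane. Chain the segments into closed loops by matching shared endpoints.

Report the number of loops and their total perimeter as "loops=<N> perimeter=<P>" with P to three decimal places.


Straddling triangles (10 of 20):
  (v0,v11,v5) [+-+] → (-1.12233, 0.8699, 0.361368)–(-0.0470844, 0.8699, 1.43662)  len=1.5206
  (v0,v7,v10) [++-] → (-0.0470844, 0.8699, -1.43662)–(-1.12233, 0.8699, -0.361368)  len=1.5206
  (v0,v10,v11) [+--] → (-1.12233, 0.8699, -0.361368)–(-1.12233, 0.8699, 0.361368)  len=0.7227
  (v1,v5,v9) [++-] → (0.0470844, 0.8699, 1.43662)–(1.12233, 0.8699, 0.361368)  len=1.5206
  (v5,v11,v4) [+--] → (-0.0470844, 0.8699, 1.43662)–(0, 0.8699, 1.4546)  len=0.0504
  (v10,v7,v6) [-+-] → (-0.0470844, 0.8699, -1.43662)–(0, 0.8699, -1.4546)  len=0.0504
  (v7,v1,v8) [++-] → (1.12233, 0.8699, -0.361368)–(0.0470844, 0.8699, -1.43662)  len=1.5206
  (v4,v9,v5) [--+] → (0.0470844, 0.8699, 1.43662)–(0, 0.8699, 1.4546)  len=0.0504
  (v8,v6,v7) [--+] → (0, 0.8699, -1.4546)–(0.0470844, 0.8699, -1.43662)  len=0.0504
  (v9,v8,v1) [--+] → (1.12233, 0.8699, -0.361368)–(1.12233, 0.8699, 0.361368)  len=0.7227

Chained into 1 loop(s):
  loop 1: 10 segments, perimeter = 7.7296
Total perimeter = 7.730

loops=1 perimeter=7.730


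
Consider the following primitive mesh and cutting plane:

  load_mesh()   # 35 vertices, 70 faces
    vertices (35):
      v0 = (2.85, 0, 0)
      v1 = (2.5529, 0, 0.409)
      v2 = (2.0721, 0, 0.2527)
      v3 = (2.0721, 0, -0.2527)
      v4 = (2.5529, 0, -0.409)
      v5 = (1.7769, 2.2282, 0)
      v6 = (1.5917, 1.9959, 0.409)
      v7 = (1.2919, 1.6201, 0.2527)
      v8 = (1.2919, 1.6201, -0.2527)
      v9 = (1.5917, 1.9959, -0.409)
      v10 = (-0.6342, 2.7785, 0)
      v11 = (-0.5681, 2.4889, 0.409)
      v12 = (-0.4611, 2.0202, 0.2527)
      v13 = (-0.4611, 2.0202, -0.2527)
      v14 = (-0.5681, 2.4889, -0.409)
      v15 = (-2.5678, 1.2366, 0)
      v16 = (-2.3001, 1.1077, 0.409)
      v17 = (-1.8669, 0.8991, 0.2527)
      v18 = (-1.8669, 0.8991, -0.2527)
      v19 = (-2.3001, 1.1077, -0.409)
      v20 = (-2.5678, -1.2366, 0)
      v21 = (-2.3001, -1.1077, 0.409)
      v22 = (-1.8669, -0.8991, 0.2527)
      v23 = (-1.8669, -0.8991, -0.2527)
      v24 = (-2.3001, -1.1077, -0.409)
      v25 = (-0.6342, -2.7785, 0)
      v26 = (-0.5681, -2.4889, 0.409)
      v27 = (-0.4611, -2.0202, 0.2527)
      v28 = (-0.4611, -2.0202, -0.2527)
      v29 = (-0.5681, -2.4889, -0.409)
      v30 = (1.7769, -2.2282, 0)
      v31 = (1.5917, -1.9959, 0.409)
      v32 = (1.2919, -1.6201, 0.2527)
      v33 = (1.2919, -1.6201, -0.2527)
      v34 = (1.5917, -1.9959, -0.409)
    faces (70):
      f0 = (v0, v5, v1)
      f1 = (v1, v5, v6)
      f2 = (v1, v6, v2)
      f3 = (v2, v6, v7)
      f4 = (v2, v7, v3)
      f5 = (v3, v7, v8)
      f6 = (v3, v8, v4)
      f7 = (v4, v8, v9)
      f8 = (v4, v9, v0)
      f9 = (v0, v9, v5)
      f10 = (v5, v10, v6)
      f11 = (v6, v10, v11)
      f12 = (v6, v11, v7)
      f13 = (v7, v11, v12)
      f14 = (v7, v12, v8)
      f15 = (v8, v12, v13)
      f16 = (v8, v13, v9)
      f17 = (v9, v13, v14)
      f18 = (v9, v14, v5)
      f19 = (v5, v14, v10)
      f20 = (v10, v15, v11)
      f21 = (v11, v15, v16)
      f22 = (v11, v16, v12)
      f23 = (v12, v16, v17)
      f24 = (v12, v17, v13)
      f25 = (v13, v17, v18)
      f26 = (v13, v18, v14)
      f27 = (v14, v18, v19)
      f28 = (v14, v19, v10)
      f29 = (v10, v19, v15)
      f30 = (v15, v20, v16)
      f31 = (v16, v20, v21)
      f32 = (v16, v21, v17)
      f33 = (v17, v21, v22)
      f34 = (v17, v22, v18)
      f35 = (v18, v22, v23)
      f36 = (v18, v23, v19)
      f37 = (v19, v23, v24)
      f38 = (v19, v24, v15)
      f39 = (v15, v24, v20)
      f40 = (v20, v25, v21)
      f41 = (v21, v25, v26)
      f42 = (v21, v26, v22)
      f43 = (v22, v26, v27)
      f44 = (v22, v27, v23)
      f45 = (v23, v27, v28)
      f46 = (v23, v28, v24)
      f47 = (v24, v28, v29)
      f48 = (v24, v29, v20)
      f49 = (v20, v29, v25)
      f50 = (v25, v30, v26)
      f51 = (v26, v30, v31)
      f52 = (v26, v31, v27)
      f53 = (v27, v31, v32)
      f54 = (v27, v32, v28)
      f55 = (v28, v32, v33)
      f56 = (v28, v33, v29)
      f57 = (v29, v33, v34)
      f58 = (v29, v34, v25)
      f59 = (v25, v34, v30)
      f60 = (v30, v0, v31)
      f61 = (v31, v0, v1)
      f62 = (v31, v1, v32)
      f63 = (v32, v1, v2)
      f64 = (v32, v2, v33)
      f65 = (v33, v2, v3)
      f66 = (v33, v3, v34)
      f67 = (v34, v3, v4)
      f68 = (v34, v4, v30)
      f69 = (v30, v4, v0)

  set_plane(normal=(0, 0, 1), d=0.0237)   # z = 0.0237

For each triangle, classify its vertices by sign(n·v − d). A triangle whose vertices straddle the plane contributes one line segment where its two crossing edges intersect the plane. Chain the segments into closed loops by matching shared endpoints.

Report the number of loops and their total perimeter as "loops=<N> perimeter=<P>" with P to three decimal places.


Straddling triangles (28 of 70):
  (v0,v5,v1) [--+] → (1.82187, 2.09908, 0.0237)–(2.83278, 0, 0.0237)  len=2.3298
  (v1,v5,v6) [+-+] → (1.82187, 2.09908, 0.0237)–(1.76617, 2.21474, 0.0237)  len=0.1284
  (v2,v7,v3) [++-] → (1.64541, 0.886022, 0.0237)–(2.0721, 0, 0.0237)  len=0.9834
  (v3,v7,v8) [-+-] → (1.64541, 0.886022, 0.0237)–(1.2919, 1.6201, 0.0237)  len=0.8148
  (v5,v10,v6) [--+] → (-0.505218, 2.73315, 0.0237)–(1.76617, 2.21474, 0.0237)  len=2.3298
  (v6,v10,v11) [+-+] → (-0.505218, 2.73315, 0.0237)–(-0.63037, 2.76172, 0.0237)  len=0.1284
  (v7,v12,v8) [++-] → (0.333196, 1.83891, 0.0237)–(1.2919, 1.6201, 0.0237)  len=0.9834
  (v8,v12,v13) [-+-] → (0.333196, 1.83891, 0.0237)–(-0.4611, 2.0202, 0.0237)  len=0.8147
  (v10,v15,v11) [--+] → (-2.45192, 1.30917, 0.0237)–(-0.63037, 2.76172, 0.0237)  len=2.3298
  (v11,v15,v16) [+-+] → (-2.45192, 1.30917, 0.0237)–(-2.55229, 1.22913, 0.0237)  len=0.1284
  (v12,v17,v13) [++-] → (-1.22992, 1.40708, 0.0237)–(-0.4611, 2.0202, 0.0237)  len=0.9834
  (v13,v17,v18) [-+-] → (-1.22992, 1.40708, 0.0237)–(-1.8669, 0.8991, 0.0237)  len=0.8147
  (v15,v20,v16) [--+] → (-2.55229, -1.10076, 0.0237)–(-2.55229, 1.22913, 0.0237)  len=2.3299
  (v16,v20,v21) [+-+] → (-2.55229, -1.10076, 0.0237)–(-2.55229, -1.22913, 0.0237)  len=0.1284
  (v17,v22,v18) [++-] → (-1.8669, -0.084324, 0.0237)–(-1.8669, 0.8991, 0.0237)  len=0.9834
  (v18,v22,v23) [-+-] → (-1.8669, -0.084324, 0.0237)–(-1.8669, -0.8991, 0.0237)  len=0.8148
  (v20,v25,v21) [--+] → (-0.730733, -2.68168, 0.0237)–(-2.55229, -1.22913, 0.0237)  len=2.3298
  (v21,v25,v26) [+-+] → (-0.730733, -2.68168, 0.0237)–(-0.63037, -2.76172, 0.0237)  len=0.1284
  (v22,v27,v23) [++-] → (-1.09808, -1.51222, 0.0237)–(-1.8669, -0.8991, 0.0237)  len=0.9834
  (v23,v27,v28) [-+-] → (-1.09808, -1.51222, 0.0237)–(-0.4611, -2.0202, 0.0237)  len=0.8147
  (v25,v30,v26) [--+] → (1.64102, -2.24331, 0.0237)–(-0.63037, -2.76172, 0.0237)  len=2.3298
  (v26,v30,v31) [+-+] → (1.64102, -2.24331, 0.0237)–(1.76617, -2.21474, 0.0237)  len=0.1284
  (v27,v32,v28) [++-] → (0.497604, -1.80139, 0.0237)–(-0.4611, -2.0202, 0.0237)  len=0.9834
  (v28,v32,v33) [-+-] → (0.497604, -1.80139, 0.0237)–(1.2919, -1.6201, 0.0237)  len=0.8147
  (v30,v0,v31) [--+] → (2.77709, -0.115655, 0.0237)–(1.76617, -2.21474, 0.0237)  len=2.3298
  (v31,v0,v1) [+-+] → (2.77709, -0.115655, 0.0237)–(2.83278, 0, 0.0237)  len=0.1284
  (v32,v2,v33) [++-] → (1.71859, -0.734078, 0.0237)–(1.2919, -1.6201, 0.0237)  len=0.9834
  (v33,v2,v3) [-+-] → (1.71859, -0.734078, 0.0237)–(2.0721, 0, 0.0237)  len=0.8148

Chained into 2 loop(s):
  loop 1: 14 segments, perimeter = 17.2073
  loop 2: 14 segments, perimeter = 12.5869
Total perimeter = 29.794

loops=2 perimeter=29.794


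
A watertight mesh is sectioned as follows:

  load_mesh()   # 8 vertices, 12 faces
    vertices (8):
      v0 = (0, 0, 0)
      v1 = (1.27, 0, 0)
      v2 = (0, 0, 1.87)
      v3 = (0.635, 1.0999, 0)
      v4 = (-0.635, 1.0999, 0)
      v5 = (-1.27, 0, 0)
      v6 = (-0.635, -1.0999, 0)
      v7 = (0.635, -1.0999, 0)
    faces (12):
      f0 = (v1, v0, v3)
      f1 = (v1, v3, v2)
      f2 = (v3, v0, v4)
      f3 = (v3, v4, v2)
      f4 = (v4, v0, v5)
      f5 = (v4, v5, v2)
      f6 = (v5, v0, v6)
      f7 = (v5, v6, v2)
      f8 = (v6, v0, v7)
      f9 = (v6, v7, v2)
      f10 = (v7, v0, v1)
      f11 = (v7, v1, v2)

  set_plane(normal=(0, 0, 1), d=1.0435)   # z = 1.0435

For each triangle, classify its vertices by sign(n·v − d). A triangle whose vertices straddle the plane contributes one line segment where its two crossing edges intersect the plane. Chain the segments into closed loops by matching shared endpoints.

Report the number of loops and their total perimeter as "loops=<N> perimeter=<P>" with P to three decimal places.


Straddling triangles (6 of 12):
  (v1,v3,v2) [--+] → (0.280656, 0.486132, 1.0435)–(0.561313, 0, 1.0435)  len=0.5613
  (v3,v4,v2) [--+] → (-0.280656, 0.486132, 1.0435)–(0.280656, 0.486132, 1.0435)  len=0.5613
  (v4,v5,v2) [--+] → (-0.561313, 0, 1.0435)–(-0.280656, 0.486132, 1.0435)  len=0.5613
  (v5,v6,v2) [--+] → (-0.280656, -0.486132, 1.0435)–(-0.561313, 0, 1.0435)  len=0.5613
  (v6,v7,v2) [--+] → (0.280656, -0.486132, 1.0435)–(-0.280656, -0.486132, 1.0435)  len=0.5613
  (v7,v1,v2) [--+] → (0.561313, 0, 1.0435)–(0.280656, -0.486132, 1.0435)  len=0.5613

Chained into 1 loop(s):
  loop 1: 6 segments, perimeter = 3.3680
Total perimeter = 3.368

loops=1 perimeter=3.368


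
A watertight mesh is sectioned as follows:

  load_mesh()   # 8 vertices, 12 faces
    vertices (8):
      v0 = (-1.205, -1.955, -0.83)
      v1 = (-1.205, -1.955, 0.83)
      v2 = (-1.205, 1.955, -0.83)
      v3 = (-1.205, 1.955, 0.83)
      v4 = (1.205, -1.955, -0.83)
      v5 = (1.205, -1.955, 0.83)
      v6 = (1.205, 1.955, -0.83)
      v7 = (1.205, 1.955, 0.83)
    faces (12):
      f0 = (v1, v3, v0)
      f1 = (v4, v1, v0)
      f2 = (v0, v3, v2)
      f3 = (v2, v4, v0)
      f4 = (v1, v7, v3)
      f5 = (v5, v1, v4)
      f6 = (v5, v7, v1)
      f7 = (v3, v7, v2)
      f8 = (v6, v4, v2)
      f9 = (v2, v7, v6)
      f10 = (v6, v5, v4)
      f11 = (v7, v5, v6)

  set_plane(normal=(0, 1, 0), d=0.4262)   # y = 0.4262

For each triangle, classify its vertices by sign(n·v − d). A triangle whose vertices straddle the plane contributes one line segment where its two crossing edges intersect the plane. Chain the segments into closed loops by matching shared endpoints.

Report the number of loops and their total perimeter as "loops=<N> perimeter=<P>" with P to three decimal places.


Straddling triangles (8 of 12):
  (v1,v3,v0) [-+-] → (-1.205, 0.4262, 0.83)–(-1.205, 0.4262, 0.180944)  len=0.6491
  (v0,v3,v2) [-++] → (-1.205, 0.4262, 0.180944)–(-1.205, 0.4262, -0.83)  len=1.0109
  (v2,v4,v0) [+--] → (-0.262696, 0.4262, -0.83)–(-1.205, 0.4262, -0.83)  len=0.9423
  (v1,v7,v3) [-++] → (0.262696, 0.4262, 0.83)–(-1.205, 0.4262, 0.83)  len=1.4677
  (v5,v7,v1) [-+-] → (1.205, 0.4262, 0.83)–(0.262696, 0.4262, 0.83)  len=0.9423
  (v6,v4,v2) [+-+] → (1.205, 0.4262, -0.83)–(-0.262696, 0.4262, -0.83)  len=1.4677
  (v6,v5,v4) [+--] → (1.205, 0.4262, -0.180944)–(1.205, 0.4262, -0.83)  len=0.6491
  (v7,v5,v6) [+-+] → (1.205, 0.4262, 0.83)–(1.205, 0.4262, -0.180944)  len=1.0109

Chained into 1 loop(s):
  loop 1: 8 segments, perimeter = 8.1400
Total perimeter = 8.140

loops=1 perimeter=8.140


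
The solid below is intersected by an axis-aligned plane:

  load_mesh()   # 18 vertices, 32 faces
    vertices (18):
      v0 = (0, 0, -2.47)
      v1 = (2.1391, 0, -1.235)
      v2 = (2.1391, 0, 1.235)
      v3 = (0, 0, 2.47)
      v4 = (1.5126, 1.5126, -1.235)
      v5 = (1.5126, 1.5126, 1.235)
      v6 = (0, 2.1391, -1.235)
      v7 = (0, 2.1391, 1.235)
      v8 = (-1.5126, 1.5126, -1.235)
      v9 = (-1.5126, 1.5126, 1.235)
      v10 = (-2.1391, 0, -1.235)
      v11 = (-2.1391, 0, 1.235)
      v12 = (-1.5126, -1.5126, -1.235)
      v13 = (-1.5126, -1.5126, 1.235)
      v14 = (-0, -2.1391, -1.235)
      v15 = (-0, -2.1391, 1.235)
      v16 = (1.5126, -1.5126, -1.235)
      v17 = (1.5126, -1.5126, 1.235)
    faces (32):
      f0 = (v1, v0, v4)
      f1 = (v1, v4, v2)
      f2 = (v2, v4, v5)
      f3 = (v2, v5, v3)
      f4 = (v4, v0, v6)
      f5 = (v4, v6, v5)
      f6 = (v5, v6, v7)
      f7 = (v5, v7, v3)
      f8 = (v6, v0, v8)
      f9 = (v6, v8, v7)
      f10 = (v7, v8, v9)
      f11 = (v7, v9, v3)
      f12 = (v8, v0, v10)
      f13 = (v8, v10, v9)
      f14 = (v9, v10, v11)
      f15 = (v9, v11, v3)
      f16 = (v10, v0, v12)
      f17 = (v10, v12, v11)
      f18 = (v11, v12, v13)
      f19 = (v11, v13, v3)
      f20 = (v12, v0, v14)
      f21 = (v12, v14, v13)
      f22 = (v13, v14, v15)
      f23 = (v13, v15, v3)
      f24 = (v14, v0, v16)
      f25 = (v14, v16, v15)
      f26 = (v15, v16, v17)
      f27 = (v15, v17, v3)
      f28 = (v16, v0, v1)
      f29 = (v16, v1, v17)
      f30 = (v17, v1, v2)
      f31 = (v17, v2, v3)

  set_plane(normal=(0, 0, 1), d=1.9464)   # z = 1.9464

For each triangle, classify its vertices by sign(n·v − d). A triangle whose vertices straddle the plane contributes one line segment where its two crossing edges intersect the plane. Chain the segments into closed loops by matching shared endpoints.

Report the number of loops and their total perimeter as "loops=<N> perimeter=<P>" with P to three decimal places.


Straddling triangles (8 of 32):
  (v2,v5,v3) [--+] → (0.641293, 0.641293, 1.9464)–(0.906909, 0, 1.9464)  len=0.6941
  (v5,v7,v3) [--+] → (0, 0.906909, 1.9464)–(0.641293, 0.641293, 1.9464)  len=0.6941
  (v7,v9,v3) [--+] → (-0.641293, 0.641293, 1.9464)–(0, 0.906909, 1.9464)  len=0.6941
  (v9,v11,v3) [--+] → (-0.906909, 0, 1.9464)–(-0.641293, 0.641293, 1.9464)  len=0.6941
  (v11,v13,v3) [--+] → (-0.641293, -0.641293, 1.9464)–(-0.906909, 0, 1.9464)  len=0.6941
  (v13,v15,v3) [--+] → (0, -0.906909, 1.9464)–(-0.641293, -0.641293, 1.9464)  len=0.6941
  (v15,v17,v3) [--+] → (0.641293, -0.641293, 1.9464)–(0, -0.906909, 1.9464)  len=0.6941
  (v17,v2,v3) [--+] → (0.906909, 0, 1.9464)–(0.641293, -0.641293, 1.9464)  len=0.6941

Chained into 1 loop(s):
  loop 1: 8 segments, perimeter = 5.5530
Total perimeter = 5.553

loops=1 perimeter=5.553


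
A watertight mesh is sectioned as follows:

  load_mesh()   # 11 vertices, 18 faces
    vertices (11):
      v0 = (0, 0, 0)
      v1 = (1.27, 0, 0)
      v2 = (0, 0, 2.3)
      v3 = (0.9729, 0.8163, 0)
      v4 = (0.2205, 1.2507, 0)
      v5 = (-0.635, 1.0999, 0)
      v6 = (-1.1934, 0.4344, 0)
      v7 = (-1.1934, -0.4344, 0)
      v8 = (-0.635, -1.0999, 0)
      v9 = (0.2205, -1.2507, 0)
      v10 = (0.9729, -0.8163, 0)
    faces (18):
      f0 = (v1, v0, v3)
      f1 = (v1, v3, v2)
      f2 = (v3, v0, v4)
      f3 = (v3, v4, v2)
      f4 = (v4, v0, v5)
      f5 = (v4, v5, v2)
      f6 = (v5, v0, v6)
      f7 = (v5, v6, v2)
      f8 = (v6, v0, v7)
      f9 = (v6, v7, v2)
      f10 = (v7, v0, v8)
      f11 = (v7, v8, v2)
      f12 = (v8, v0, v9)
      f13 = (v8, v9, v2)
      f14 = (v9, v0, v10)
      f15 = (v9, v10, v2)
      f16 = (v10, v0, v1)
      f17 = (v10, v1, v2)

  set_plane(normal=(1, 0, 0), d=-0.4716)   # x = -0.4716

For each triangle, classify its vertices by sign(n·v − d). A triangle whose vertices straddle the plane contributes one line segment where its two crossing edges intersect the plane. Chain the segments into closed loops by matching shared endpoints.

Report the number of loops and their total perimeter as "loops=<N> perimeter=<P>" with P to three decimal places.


Straddling triangles (10 of 18):
  (v4,v0,v5) [++-] → (-0.4716, 0.816871, 0)–(-0.4716, 1.1287, 0)  len=0.3118
  (v4,v5,v2) [+-+] → (-0.4716, 1.1287, 0)–(-0.4716, 0.816871, 0.591843)  len=0.6690
  (v5,v0,v6) [-+-] → (-0.4716, 0.816871, 0)–(-0.4716, 0.171663, 0)  len=0.6452
  (v5,v6,v2) [--+] → (-0.4716, 0.171663, 1.3911)–(-0.4716, 0.816871, 0.591843)  len=1.0272
  (v6,v0,v7) [-+-] → (-0.4716, 0.171663, 0)–(-0.4716, -0.171663, 0)  len=0.3433
  (v6,v7,v2) [--+] → (-0.4716, -0.171663, 1.3911)–(-0.4716, 0.171663, 1.3911)  len=0.3433
  (v7,v0,v8) [-+-] → (-0.4716, -0.171663, 0)–(-0.4716, -0.816871, 0)  len=0.6452
  (v7,v8,v2) [--+] → (-0.4716, -0.816871, 0.591843)–(-0.4716, -0.171663, 1.3911)  len=1.0272
  (v8,v0,v9) [-++] → (-0.4716, -0.816871, 0)–(-0.4716, -1.1287, 0)  len=0.3118
  (v8,v9,v2) [-++] → (-0.4716, -1.1287, 0)–(-0.4716, -0.816871, 0.591843)  len=0.6690

Chained into 1 loop(s):
  loop 1: 10 segments, perimeter = 5.9930
Total perimeter = 5.993

loops=1 perimeter=5.993


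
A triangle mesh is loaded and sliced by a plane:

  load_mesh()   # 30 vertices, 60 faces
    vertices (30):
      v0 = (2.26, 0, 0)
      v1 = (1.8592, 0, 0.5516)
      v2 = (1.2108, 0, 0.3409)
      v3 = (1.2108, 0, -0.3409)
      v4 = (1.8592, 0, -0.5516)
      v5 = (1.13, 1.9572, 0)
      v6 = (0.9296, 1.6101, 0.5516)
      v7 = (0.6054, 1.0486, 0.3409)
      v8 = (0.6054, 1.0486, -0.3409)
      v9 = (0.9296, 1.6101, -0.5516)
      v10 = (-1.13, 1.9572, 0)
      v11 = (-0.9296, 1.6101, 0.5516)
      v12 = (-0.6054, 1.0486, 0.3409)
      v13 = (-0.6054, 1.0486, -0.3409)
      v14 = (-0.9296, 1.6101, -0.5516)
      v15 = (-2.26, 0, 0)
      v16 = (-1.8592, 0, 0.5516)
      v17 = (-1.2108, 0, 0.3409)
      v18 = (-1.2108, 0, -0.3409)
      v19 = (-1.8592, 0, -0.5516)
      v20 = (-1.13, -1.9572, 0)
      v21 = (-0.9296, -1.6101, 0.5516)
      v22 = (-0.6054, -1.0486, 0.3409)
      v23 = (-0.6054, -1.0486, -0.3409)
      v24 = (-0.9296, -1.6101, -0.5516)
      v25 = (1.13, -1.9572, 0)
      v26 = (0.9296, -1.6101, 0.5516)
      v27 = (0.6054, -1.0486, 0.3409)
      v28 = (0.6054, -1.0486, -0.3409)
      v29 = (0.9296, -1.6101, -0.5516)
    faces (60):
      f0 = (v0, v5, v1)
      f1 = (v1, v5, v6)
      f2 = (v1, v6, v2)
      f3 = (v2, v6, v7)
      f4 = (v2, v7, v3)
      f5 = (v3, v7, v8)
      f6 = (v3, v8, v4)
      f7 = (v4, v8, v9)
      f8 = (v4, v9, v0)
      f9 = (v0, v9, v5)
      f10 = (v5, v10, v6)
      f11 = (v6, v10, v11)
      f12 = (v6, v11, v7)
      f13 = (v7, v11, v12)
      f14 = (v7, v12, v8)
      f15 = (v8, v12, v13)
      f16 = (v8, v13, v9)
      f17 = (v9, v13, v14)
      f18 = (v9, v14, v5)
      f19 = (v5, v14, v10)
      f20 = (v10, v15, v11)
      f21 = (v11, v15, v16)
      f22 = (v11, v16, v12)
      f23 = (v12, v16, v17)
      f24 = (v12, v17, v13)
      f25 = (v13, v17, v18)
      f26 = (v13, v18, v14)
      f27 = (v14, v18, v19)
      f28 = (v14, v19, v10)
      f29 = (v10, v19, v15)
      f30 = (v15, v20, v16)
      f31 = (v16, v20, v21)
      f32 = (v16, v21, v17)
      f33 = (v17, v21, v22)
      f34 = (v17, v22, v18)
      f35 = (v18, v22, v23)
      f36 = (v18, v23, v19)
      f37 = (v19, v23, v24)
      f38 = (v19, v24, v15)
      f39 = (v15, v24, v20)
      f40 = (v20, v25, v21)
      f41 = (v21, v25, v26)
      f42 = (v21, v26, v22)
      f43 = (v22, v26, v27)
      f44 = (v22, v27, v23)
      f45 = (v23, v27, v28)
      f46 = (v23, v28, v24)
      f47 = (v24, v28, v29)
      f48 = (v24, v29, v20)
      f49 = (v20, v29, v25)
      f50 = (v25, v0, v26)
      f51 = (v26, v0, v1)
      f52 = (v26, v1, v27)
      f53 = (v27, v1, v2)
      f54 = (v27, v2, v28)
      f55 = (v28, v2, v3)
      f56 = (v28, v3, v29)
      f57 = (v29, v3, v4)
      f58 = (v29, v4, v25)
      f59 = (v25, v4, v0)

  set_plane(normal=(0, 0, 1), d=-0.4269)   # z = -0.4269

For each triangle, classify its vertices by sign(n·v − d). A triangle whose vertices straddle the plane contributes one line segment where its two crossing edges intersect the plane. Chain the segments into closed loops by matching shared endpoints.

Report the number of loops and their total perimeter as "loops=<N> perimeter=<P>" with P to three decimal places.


loops=2 perimeter=20.552

Straddling triangles (24 of 60):
  (v3,v8,v4) [++-] → (1.11716, 0.6206, -0.4269)–(1.47545, 0, -0.4269)  len=0.7166
  (v4,v8,v9) [-+-] → (1.11716, 0.6206, -0.4269)–(0.737727, 1.27778, -0.4269)  len=0.7589
  (v4,v9,v0) [--+] → (1.23036, 1.24611, -0.4269)–(1.94981, 0, -0.4269)  len=1.4389
  (v0,v9,v5) [+-+] → (1.23036, 1.24611, -0.4269)–(0.974904, 1.68857, -0.4269)  len=0.5109
  (v8,v13,v9) [++-] → (0.0211306, 1.27778, -0.4269)–(0.737727, 1.27778, -0.4269)  len=0.7166
  (v9,v13,v14) [-+-] → (0.0211306, 1.27778, -0.4269)–(-0.737727, 1.27778, -0.4269)  len=0.7589
  (v9,v14,v5) [--+] → (-0.463987, 1.68857, -0.4269)–(0.974904, 1.68857, -0.4269)  len=1.4389
  (v5,v14,v10) [+-+] → (-0.463987, 1.68857, -0.4269)–(-0.974904, 1.68857, -0.4269)  len=0.5109
  (v13,v18,v14) [++-] → (-1.09602, 0.657184, -0.4269)–(-0.737727, 1.27778, -0.4269)  len=0.7166
  (v14,v18,v19) [-+-] → (-1.09602, 0.657184, -0.4269)–(-1.47545, 0, -0.4269)  len=0.7589
  (v14,v19,v10) [--+] → (-1.69435, 0.442463, -0.4269)–(-0.974904, 1.68857, -0.4269)  len=1.4389
  (v10,v19,v15) [+-+] → (-1.69435, 0.442463, -0.4269)–(-1.94981, 0, -0.4269)  len=0.5109
  (v18,v23,v19) [++-] → (-1.11716, -0.6206, -0.4269)–(-1.47545, 0, -0.4269)  len=0.7166
  (v19,v23,v24) [-+-] → (-1.11716, -0.6206, -0.4269)–(-0.737727, -1.27778, -0.4269)  len=0.7589
  (v19,v24,v15) [--+] → (-1.23036, -1.24611, -0.4269)–(-1.94981, 0, -0.4269)  len=1.4389
  (v15,v24,v20) [+-+] → (-1.23036, -1.24611, -0.4269)–(-0.974904, -1.68857, -0.4269)  len=0.5109
  (v23,v28,v24) [++-] → (-0.0211306, -1.27778, -0.4269)–(-0.737727, -1.27778, -0.4269)  len=0.7166
  (v24,v28,v29) [-+-] → (-0.0211306, -1.27778, -0.4269)–(0.737727, -1.27778, -0.4269)  len=0.7589
  (v24,v29,v20) [--+] → (0.463987, -1.68857, -0.4269)–(-0.974904, -1.68857, -0.4269)  len=1.4389
  (v20,v29,v25) [+-+] → (0.463987, -1.68857, -0.4269)–(0.974904, -1.68857, -0.4269)  len=0.5109
  (v28,v3,v29) [++-] → (1.09602, -0.657184, -0.4269)–(0.737727, -1.27778, -0.4269)  len=0.7166
  (v29,v3,v4) [-+-] → (1.09602, -0.657184, -0.4269)–(1.47545, 0, -0.4269)  len=0.7589
  (v29,v4,v25) [--+] → (1.69435, -0.442463, -0.4269)–(0.974904, -1.68857, -0.4269)  len=1.4389
  (v25,v4,v0) [+-+] → (1.69435, -0.442463, -0.4269)–(1.94981, 0, -0.4269)  len=0.5109

Chained into 2 loop(s):
  loop 1: 12 segments, perimeter = 8.8527
  loop 2: 12 segments, perimeter = 11.6988
Total perimeter = 20.552


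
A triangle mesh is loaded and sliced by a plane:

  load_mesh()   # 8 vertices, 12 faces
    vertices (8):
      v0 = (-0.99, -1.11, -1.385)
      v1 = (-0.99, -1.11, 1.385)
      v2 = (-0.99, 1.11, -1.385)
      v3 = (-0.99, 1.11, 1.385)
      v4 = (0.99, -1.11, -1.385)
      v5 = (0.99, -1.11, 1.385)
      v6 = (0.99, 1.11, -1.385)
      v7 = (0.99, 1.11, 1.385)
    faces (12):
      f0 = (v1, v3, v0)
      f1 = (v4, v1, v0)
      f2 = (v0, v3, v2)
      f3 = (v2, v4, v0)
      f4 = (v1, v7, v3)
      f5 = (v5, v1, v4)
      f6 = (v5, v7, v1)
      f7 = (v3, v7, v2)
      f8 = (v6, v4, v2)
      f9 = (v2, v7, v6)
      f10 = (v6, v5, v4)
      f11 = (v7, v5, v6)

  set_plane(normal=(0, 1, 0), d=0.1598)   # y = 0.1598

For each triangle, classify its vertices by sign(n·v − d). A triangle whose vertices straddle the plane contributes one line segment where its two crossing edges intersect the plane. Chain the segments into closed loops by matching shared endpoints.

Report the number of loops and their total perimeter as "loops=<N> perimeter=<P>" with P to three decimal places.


Straddling triangles (8 of 12):
  (v1,v3,v0) [-+-] → (-0.99, 0.1598, 1.385)–(-0.99, 0.1598, 0.19939)  len=1.1856
  (v0,v3,v2) [-++] → (-0.99, 0.1598, 0.19939)–(-0.99, 0.1598, -1.385)  len=1.5844
  (v2,v4,v0) [+--] → (-0.142524, 0.1598, -1.385)–(-0.99, 0.1598, -1.385)  len=0.8475
  (v1,v7,v3) [-++] → (0.142524, 0.1598, 1.385)–(-0.99, 0.1598, 1.385)  len=1.1325
  (v5,v7,v1) [-+-] → (0.99, 0.1598, 1.385)–(0.142524, 0.1598, 1.385)  len=0.8475
  (v6,v4,v2) [+-+] → (0.99, 0.1598, -1.385)–(-0.142524, 0.1598, -1.385)  len=1.1325
  (v6,v5,v4) [+--] → (0.99, 0.1598, -0.19939)–(0.99, 0.1598, -1.385)  len=1.1856
  (v7,v5,v6) [+-+] → (0.99, 0.1598, 1.385)–(0.99, 0.1598, -0.19939)  len=1.5844

Chained into 1 loop(s):
  loop 1: 8 segments, perimeter = 9.5000
Total perimeter = 9.500

loops=1 perimeter=9.500


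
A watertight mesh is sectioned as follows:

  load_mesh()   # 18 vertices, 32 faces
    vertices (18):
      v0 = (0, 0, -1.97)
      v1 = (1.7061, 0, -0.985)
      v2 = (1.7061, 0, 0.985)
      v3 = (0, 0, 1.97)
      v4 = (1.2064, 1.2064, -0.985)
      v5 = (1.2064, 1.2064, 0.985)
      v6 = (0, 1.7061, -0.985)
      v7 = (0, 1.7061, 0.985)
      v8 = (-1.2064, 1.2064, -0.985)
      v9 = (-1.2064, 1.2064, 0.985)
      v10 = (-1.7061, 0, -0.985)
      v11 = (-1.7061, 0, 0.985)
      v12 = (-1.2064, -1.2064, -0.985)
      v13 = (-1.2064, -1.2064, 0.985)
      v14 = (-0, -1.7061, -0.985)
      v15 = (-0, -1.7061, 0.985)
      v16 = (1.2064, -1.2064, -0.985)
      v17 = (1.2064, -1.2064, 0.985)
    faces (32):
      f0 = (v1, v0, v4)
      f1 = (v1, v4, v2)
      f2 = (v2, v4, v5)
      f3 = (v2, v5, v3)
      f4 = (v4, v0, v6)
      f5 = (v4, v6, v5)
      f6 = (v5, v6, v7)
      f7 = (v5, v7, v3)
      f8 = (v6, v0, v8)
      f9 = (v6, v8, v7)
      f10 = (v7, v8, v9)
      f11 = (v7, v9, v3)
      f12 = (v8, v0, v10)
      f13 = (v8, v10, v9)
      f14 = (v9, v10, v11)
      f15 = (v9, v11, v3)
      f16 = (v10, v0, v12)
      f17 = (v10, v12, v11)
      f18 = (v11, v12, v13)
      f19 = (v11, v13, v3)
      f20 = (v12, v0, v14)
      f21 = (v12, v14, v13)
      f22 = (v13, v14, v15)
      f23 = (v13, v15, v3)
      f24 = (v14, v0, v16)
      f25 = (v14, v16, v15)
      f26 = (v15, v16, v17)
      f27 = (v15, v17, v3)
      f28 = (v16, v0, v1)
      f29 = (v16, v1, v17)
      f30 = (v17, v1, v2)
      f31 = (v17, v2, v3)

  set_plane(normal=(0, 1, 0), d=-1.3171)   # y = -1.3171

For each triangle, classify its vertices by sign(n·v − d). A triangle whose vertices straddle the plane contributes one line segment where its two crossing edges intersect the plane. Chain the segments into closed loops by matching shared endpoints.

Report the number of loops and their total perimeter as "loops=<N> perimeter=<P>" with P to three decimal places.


loops=1 perimeter=7.802

Straddling triangles (8 of 32):
  (v12,v0,v14) [++-] → (0, -1.3171, -1.20959)–(-0.939143, -1.3171, -0.985)  len=0.9656
  (v12,v14,v13) [+-+] → (-0.939143, -1.3171, -0.985)–(-0.939143, -1.3171, 0.54858)  len=1.5336
  (v13,v14,v15) [+--] → (-0.939143, -1.3171, 0.54858)–(-0.939143, -1.3171, 0.985)  len=0.4364
  (v13,v15,v3) [+-+] → (-0.939143, -1.3171, 0.985)–(0, -1.3171, 1.20959)  len=0.9656
  (v14,v0,v16) [-++] → (0, -1.3171, -1.20959)–(0.939143, -1.3171, -0.985)  len=0.9656
  (v14,v16,v15) [-+-] → (0.939143, -1.3171, -0.985)–(0.939143, -1.3171, -0.54858)  len=0.4364
  (v15,v16,v17) [-++] → (0.939143, -1.3171, -0.54858)–(0.939143, -1.3171, 0.985)  len=1.5336
  (v15,v17,v3) [-++] → (0.939143, -1.3171, 0.985)–(0, -1.3171, 1.20959)  len=0.9656

Chained into 1 loop(s):
  loop 1: 8 segments, perimeter = 7.8025
Total perimeter = 7.802


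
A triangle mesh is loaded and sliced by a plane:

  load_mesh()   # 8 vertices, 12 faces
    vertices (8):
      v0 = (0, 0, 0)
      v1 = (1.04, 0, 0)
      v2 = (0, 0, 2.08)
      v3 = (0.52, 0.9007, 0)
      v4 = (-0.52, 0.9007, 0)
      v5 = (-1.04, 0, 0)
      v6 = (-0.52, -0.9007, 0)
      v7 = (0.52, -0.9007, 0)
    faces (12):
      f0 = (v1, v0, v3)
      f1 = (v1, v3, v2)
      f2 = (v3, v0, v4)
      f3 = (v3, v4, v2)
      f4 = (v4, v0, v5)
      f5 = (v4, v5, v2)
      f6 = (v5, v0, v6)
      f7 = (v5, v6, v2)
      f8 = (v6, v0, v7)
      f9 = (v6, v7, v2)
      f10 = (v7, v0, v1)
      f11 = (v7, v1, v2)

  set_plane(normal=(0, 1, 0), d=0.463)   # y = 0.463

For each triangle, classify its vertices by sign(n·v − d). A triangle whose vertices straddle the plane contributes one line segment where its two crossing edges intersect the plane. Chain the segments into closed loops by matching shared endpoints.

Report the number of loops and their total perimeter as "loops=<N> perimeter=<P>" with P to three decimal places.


Straddling triangles (6 of 12):
  (v1,v0,v3) [--+] → (0.267303, 0.463, 0)–(0.772697, 0.463, 0)  len=0.5054
  (v1,v3,v2) [-+-] → (0.772697, 0.463, 0)–(0.267303, 0.463, 1.01079)  len=1.1301
  (v3,v0,v4) [+-+] → (0.267303, 0.463, 0)–(-0.267303, 0.463, 0)  len=0.5346
  (v3,v4,v2) [++-] → (-0.267303, 0.463, 1.01079)–(0.267303, 0.463, 1.01079)  len=0.5346
  (v4,v0,v5) [+--] → (-0.267303, 0.463, 0)–(-0.772697, 0.463, 0)  len=0.5054
  (v4,v5,v2) [+--] → (-0.772697, 0.463, 0)–(-0.267303, 0.463, 1.01079)  len=1.1301

Chained into 1 loop(s):
  loop 1: 6 segments, perimeter = 4.3402
Total perimeter = 4.340

loops=1 perimeter=4.340


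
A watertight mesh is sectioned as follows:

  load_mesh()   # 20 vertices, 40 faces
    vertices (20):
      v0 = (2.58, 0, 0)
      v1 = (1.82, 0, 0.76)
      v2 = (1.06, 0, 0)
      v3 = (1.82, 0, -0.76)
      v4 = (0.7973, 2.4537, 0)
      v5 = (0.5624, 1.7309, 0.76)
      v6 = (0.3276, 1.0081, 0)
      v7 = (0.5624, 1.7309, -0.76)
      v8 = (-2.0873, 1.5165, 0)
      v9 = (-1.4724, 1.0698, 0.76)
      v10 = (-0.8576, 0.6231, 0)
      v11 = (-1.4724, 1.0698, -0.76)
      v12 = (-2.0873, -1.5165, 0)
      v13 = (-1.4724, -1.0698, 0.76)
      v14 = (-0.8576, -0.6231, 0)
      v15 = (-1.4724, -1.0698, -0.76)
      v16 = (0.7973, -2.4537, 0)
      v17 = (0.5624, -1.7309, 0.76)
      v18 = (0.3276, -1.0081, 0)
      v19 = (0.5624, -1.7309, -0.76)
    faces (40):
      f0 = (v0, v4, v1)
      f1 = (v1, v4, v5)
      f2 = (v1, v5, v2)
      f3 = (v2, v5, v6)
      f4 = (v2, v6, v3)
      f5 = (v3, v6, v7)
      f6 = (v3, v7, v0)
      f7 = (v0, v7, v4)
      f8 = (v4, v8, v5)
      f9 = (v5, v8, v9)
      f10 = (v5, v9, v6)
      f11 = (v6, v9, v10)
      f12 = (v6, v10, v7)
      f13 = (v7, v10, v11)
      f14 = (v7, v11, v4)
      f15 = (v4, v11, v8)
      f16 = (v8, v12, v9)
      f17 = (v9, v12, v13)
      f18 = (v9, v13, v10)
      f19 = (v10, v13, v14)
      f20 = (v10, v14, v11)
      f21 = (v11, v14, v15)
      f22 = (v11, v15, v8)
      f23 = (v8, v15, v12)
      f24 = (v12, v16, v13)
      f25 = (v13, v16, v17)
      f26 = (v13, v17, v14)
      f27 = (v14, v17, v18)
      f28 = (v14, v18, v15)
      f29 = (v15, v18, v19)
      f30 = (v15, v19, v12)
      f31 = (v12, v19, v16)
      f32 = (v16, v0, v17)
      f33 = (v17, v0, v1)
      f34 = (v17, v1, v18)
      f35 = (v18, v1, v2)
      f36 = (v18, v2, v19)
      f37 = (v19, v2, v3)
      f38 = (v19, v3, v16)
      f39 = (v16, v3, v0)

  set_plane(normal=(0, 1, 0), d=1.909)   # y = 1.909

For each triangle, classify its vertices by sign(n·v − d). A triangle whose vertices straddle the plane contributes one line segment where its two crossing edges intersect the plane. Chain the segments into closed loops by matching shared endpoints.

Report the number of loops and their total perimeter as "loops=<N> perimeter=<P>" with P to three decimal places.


loops=1 perimeter=4.830

Straddling triangles (6 of 40):
  (v0,v4,v1) [-+-] → (1.19304, 1.909, 0)–(1.02433, 1.909, 0.168713)  len=0.2386
  (v1,v4,v5) [-+-] → (1.02433, 1.909, 0.168713)–(0.62028, 1.909, 0.572734)  len=0.5714
  (v0,v7,v4) [--+] → (0.62028, 1.909, -0.572734)–(1.19304, 1.909, 0)  len=0.8100
  (v4,v8,v5) [+--] → (-0.879228, 1.909, 0)–(0.62028, 1.909, 0.572734)  len=1.6052
  (v7,v11,v4) [--+] → (-0.0960489, 1.909, -0.299134)–(0.62028, 1.909, -0.572734)  len=0.7668
  (v4,v11,v8) [+--] → (-0.0960489, 1.909, -0.299134)–(-0.879228, 1.909, 0)  len=0.8384

Chained into 1 loop(s):
  loop 1: 6 segments, perimeter = 4.8303
Total perimeter = 4.830
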